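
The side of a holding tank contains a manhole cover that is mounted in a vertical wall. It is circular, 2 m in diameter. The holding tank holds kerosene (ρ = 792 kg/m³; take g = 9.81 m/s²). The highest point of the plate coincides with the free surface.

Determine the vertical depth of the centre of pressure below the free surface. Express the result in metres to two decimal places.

h_p = 1.25 m

γ = ρg = 792 × 9.81 / 1000 = 7.76952 kN/m³.
The centroid is at the centre, 1 m below the top of the plate, so the centroid depth is h_c = 1 m.
A = π(1)² = 3.14159 m².
Resultant F = γ·h_c·A = 7.76952 × 1 × 3.14159 = 24.4086 kN.
I_c = πr⁴/4 = π × 1⁴/4 = 0.785398 m⁴.
Centre of pressure: y_p = y_c + I_c/(y_c·A) = 1 + 0.785398/(1 × 3.14159) = 1 + 0.25 = 1.25 m along the plane.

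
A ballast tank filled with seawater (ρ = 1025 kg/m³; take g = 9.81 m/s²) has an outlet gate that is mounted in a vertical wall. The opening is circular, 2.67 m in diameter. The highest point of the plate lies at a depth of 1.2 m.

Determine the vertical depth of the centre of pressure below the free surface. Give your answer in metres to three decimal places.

h_p = 2.711 m

γ = ρg = 1025 × 9.81 / 1000 = 10.05525 kN/m³.
The centroid is at the centre, 1.335 m below the top of the plate, so the centroid depth is h_c = 1.2 + 1.335 = 2.535 m.
A = π(1.335)² = 5.59902 m².
Resultant F = γ·h_c·A = 10.05525 × 2.535 × 5.59902 = 142.719 kN.
I_c = πr⁴/4 = π × 1.335⁴/4 = 2.49468 m⁴.
Centre of pressure: y_p = y_c + I_c/(y_c·A) = 2.535 + 2.49468/(2.535 × 5.59902) = 2.535 + 0.175762 = 2.71076 m along the plane.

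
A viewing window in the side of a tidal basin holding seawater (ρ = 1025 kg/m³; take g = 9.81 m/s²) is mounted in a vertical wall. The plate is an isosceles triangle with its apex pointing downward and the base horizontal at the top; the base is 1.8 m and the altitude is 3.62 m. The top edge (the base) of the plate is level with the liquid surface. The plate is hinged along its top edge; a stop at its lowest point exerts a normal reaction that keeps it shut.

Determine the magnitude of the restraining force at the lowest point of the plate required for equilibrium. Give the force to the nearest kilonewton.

P ≈ 20 kN

γ = ρg = 1025 × 9.81 / 1000 = 10.05525 kN/m³.
With the apex down, the centroid sits h/3 = 3.62/3 = 1.20667 m below the base (the top edge), so the centroid depth is h_c = 1.20667 m.
A = ½ × 1.8 × 3.62 = 3.258 m².
Resultant F = γ·h_c·A = 10.05525 × 1.20667 × 3.258 = 39.5305 kN.
I_c = b·h³/36 = 1.8 × 3.62³/36 = 2.3719 m⁴.
Centre of pressure: y_p = y_c + I_c/(y_c·A) = 1.20667 + 2.3719/(1.20667 × 3.258) = 1.20667 + 0.603333 = 1.81 m along the plane.
The resultant acts 1.20667 + 0.603333 = 1.81 m (along the plate) below the hinge at the top edge, so the moment about the hinge is M = F × 1.81 = 39.5305 × 1.81 = 71.5502 kN·m.
A normal force at the bottom, 3.62 m from the hinge, must supply this moment: P = 71.5502/3.62 = 19.7652 kN.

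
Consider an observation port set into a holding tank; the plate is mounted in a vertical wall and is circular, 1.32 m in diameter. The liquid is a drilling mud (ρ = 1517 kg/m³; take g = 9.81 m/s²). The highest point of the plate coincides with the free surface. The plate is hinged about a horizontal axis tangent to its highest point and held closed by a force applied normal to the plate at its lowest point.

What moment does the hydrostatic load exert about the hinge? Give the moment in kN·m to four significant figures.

γ = ρg = 1517 × 9.81 / 1000 = 14.88177 kN/m³.
The centroid is at the centre, 0.66 m below the top of the plate, so the centroid depth is h_c = 0.66 m.
A = π(0.66)² = 1.36848 m².
Resultant F = γ·h_c·A = 14.88177 × 0.66 × 1.36848 = 13.4412 kN.
I_c = πr⁴/4 = π × 0.66⁴/4 = 0.149027 m⁴.
Centre of pressure: y_p = y_c + I_c/(y_c·A) = 0.66 + 0.149027/(0.66 × 1.36848) = 0.66 + 0.164999 = 0.824999 m along the plane.
The resultant acts 0.66 + 0.164999 = 0.824999 m (along the plate) below the hinge at the top edge, so the moment about the hinge is M = F × 0.824999 = 13.4412 × 0.824999 = 11.089 kN·m.

M ≈ 11.09 kN·m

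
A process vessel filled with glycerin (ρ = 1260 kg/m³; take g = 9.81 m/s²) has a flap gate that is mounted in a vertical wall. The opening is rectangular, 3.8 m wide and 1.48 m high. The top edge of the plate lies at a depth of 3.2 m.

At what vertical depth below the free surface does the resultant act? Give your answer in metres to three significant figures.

h_p = 3.99 m

γ = ρg = 1260 × 9.81 / 1000 = 12.3606 kN/m³.
The centroid lies 1.48/2 = 0.74 m below the top edge, so the centroid depth is h_c = 3.2 + 0.74 = 3.94 m.
A = 3.8 × 1.48 = 5.624 m².
Resultant F = γ·h_c·A = 12.3606 × 3.94 × 5.624 = 273.893 kN.
I_c = b·h³/12 = 3.8 × 1.48³/12 = 1.02657 m⁴.
Centre of pressure: y_p = y_c + I_c/(y_c·A) = 3.94 + 1.02657/(3.94 × 5.624) = 3.94 + 0.0463284 = 3.98633 m along the plane.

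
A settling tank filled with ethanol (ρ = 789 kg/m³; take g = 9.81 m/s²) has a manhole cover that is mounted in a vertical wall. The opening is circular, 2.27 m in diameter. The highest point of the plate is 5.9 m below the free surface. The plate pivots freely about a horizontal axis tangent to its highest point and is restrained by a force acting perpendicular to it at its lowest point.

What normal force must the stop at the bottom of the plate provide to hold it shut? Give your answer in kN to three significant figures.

γ = ρg = 789 × 9.81 / 1000 = 7.74009 kN/m³.
The centroid is at the centre, 1.135 m below the top of the plate, so the centroid depth is h_c = 5.9 + 1.135 = 7.035 m.
A = π(1.135)² = 4.04708 m².
Resultant F = γ·h_c·A = 7.74009 × 7.035 × 4.04708 = 220.37 kN.
I_c = πr⁴/4 = π × 1.135⁴/4 = 1.30339 m⁴.
Centre of pressure: y_p = y_c + I_c/(y_c·A) = 7.035 + 1.30339/(7.035 × 4.04708) = 7.035 + 0.0457792 = 7.08078 m along the plane.
The resultant acts 1.135 + 0.0457792 = 1.18078 m (along the plate) below the hinge at the top edge, so the moment about the hinge is M = F × 1.18078 = 220.37 × 1.18078 = 260.208 kN·m.
A normal force at the bottom, 2.27 m from the hinge, must supply this moment: P = 260.208/2.27 = 114.629 kN.

P ≈ 115 kN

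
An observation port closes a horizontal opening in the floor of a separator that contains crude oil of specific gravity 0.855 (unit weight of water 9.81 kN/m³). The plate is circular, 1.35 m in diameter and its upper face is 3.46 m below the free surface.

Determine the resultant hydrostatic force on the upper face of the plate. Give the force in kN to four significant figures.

F ≈ 41.54 kN

γ = 0.855 × 9.81 = 8.38755 kN/m³.
The plate is horizontal, so pressure is uniform at p = γ·h = 8.38755 × 3.46 = 29.0209 kN/m².
A = π(0.675)² = 1.43139 m².
F = p·A = 29.0209 × 1.43139 = 41.5402 kN.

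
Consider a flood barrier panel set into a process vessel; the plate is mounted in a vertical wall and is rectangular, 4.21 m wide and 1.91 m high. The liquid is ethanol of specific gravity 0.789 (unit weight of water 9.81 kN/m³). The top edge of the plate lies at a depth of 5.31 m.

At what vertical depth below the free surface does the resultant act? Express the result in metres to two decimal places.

γ = 0.789 × 9.81 = 7.74009 kN/m³.
The centroid lies 1.91/2 = 0.955 m below the top edge, so the centroid depth is h_c = 5.31 + 0.955 = 6.265 m.
A = 4.21 × 1.91 = 8.0411 m².
Resultant F = γ·h_c·A = 7.74009 × 6.265 × 8.0411 = 389.926 kN.
I_c = b·h³/12 = 4.21 × 1.91³/12 = 2.44456 m⁴.
Centre of pressure: y_p = y_c + I_c/(y_c·A) = 6.265 + 2.44456/(6.265 × 8.0411) = 6.265 + 0.0485248 = 6.31352 m along the plane.

h_p = 6.31 m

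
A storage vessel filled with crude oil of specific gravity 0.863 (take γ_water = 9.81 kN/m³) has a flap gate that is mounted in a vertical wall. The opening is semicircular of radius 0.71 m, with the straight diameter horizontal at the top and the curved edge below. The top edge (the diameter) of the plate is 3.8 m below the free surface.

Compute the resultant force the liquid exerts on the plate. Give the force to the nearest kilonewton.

F ≈ 27 kN

γ = 0.863 × 9.81 = 8.46603 kN/m³.
The centroid of a semicircle lies 4r/(3π) = 0.301333 m from the diameter, here below the top edge, so the centroid depth is h_c = 3.8 + 0.301333 = 4.10133 m.
A = πr²/2 = π × 0.71²/2 = 0.791838 m².
Resultant F = γ·h_c·A = 8.46603 × 4.10133 × 0.791838 = 27.4942 kN.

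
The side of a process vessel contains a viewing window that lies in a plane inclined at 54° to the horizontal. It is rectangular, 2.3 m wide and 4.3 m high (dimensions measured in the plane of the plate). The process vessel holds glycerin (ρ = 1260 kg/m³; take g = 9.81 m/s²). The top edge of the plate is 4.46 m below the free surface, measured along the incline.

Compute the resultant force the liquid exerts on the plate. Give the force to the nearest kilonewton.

γ = ρg = 1260 × 9.81 / 1000 = 12.3606 kN/m³.
Let θ = 54° be the plate's angle to the horizontal; measure y along the incline from where the plane meets the free surface. Vertical depth h = y·sinθ with sinθ = 0.809017.
The centroid lies 4.3/2 = 2.15 m below the top edge, so y_c = 4.46 + 2.15 = 6.61 m and h_c = 6.61 × 0.809017 = 5.3476 m.
A = 2.3 × 4.3 = 9.89 m².
Resultant F = γ·h_c·A = 12.3606 × 5.3476 × 9.89 = 653.724 kN.

F ≈ 654 kN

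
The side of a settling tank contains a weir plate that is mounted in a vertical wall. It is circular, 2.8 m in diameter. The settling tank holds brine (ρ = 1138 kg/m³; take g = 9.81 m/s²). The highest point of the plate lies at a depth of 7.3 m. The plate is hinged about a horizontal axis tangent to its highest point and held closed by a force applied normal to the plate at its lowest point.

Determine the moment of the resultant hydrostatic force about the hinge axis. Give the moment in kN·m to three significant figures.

M ≈ 871 kN·m

γ = ρg = 1138 × 9.81 / 1000 = 11.16378 kN/m³.
The centroid is at the centre, 1.4 m below the top of the plate, so the centroid depth is h_c = 7.3 + 1.4 = 8.7 m.
A = π(1.4)² = 6.15752 m².
Resultant F = γ·h_c·A = 11.16378 × 8.7 × 6.15752 = 598.048 kN.
I_c = πr⁴/4 = π × 1.4⁴/4 = 3.01719 m⁴.
Centre of pressure: y_p = y_c + I_c/(y_c·A) = 8.7 + 3.01719/(8.7 × 6.15752) = 8.7 + 0.0563219 = 8.75632 m along the plane.
The resultant acts 1.4 + 0.0563219 = 1.45632 m (along the plate) below the hinge at the top edge, so the moment about the hinge is M = F × 1.45632 = 598.048 × 1.45632 = 870.949 kN·m.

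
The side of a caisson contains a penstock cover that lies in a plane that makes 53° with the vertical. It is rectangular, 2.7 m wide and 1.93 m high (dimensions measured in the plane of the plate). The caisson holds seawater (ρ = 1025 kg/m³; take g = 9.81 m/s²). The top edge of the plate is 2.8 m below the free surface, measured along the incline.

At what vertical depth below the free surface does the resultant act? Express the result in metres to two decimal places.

h_p = 2.32 m

γ = ρg = 1025 × 9.81 / 1000 = 10.05525 kN/m³.
The plate makes 53° with the vertical, i.e. θ = 90° − 53° = 37° to the horizontal. Measuring y along the incline from the free-surface line, vertical depth h = y·sinθ with sinθ = 0.601815.
The centroid lies 1.93/2 = 0.965 m below the top edge, so y_c = 2.8 + 0.965 = 3.765 m and h_c = 3.765 × 0.601815 = 2.26583 m.
A = 2.7 × 1.93 = 5.211 m².
Resultant F = γ·h_c·A = 10.05525 × 2.26583 × 5.211 = 118.725 kN.
I_c = b·h³/12 = 2.7 × 1.93³/12 = 1.61754 m⁴.
Centre of pressure: y_p = y_c + I_c/(y_c·A) = 3.765 + 1.61754/(3.765 × 5.211) = 3.765 + 0.0824459 = 3.84745 m along the plane.
Vertically, h_p = y_p·sinθ = 3.84745 × 0.601815 = 2.31545 m.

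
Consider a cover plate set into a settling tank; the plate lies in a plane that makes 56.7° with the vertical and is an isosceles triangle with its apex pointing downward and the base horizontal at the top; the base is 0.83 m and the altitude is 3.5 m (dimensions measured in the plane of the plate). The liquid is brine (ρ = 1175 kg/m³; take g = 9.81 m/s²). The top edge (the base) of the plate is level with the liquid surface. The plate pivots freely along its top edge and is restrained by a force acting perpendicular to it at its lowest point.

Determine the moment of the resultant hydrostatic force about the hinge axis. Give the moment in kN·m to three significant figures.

γ = ρg = 1175 × 9.81 / 1000 = 11.52675 kN/m³.
The plate makes 56.7° with the vertical, i.e. θ = 90° − 56.7° = 33.3° to the horizontal. Measuring y along the incline from the free-surface line, vertical depth h = y·sinθ with sinθ = 0.549023.
With the apex down, the centroid sits h/3 = 3.5/3 = 1.16667 m below the base (the top edge), so y_c = 1.16667 m and h_c = 1.16667 × 0.549023 = 0.640529 m.
A = ½ × 0.83 × 3.5 = 1.4525 m².
Resultant F = γ·h_c·A = 11.52675 × 0.640529 × 1.4525 = 10.7241 kN.
I_c = b·h³/36 = 0.83 × 3.5³/36 = 0.988507 m⁴.
Centre of pressure: y_p = y_c + I_c/(y_c·A) = 1.16667 + 0.988507/(1.16667 × 1.4525) = 1.16667 + 0.583332 = 1.75 m along the plane.
The resultant acts 1.16667 + 0.583332 = 1.75 m (along the plate) below the hinge at the top edge, so the moment about the hinge is M = F × 1.75 = 10.7241 × 1.75 = 18.7672 kN·m.

M ≈ 18.8 kN·m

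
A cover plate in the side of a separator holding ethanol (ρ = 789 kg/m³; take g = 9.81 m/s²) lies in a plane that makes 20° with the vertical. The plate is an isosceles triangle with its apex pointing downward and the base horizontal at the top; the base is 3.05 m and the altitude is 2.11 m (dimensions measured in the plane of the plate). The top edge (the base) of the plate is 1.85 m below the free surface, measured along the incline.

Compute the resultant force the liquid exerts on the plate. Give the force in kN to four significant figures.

F ≈ 59.76 kN

γ = ρg = 789 × 9.81 / 1000 = 7.74009 kN/m³.
The plate makes 20° with the vertical, i.e. θ = 90° − 20° = 70° to the horizontal. Measuring y along the incline from the free-surface line, vertical depth h = y·sinθ with sinθ = 0.939693.
With the apex down, the centroid sits h/3 = 2.11/3 = 0.703333 m below the base (the top edge), so y_c = 1.85 + 0.703333 = 2.55333 m and h_c = 2.55333 × 0.939693 = 2.39935 m.
A = ½ × 3.05 × 2.11 = 3.21775 m².
Resultant F = γ·h_c·A = 7.74009 × 2.39935 × 3.21775 = 59.7574 kN.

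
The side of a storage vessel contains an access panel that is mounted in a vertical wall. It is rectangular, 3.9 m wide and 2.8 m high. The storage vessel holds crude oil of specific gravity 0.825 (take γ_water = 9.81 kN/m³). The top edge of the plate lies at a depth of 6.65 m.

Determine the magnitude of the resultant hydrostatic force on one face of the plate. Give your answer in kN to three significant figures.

γ = 0.825 × 9.81 = 8.09325 kN/m³.
The centroid lies 2.8/2 = 1.4 m below the top edge, so the centroid depth is h_c = 6.65 + 1.4 = 8.05 m.
A = 3.9 × 2.8 = 10.92 m².
Resultant F = γ·h_c·A = 8.09325 × 8.05 × 10.92 = 711.445 kN.

F ≈ 711 kN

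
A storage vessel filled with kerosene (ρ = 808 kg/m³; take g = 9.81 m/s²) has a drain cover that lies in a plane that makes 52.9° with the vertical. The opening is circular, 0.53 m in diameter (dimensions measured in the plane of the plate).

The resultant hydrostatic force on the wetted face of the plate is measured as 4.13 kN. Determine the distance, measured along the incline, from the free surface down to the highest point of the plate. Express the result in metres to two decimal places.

γ = ρg = 808 × 9.81 / 1000 = 7.92648 kN/m³.
A = π(0.265)² = 0.220618 m².
From F = γ·h_c·A, the centroid depth is h_c = 4.13/(7.92648 × 0.220618) = 2.36172 m.
The plate makes 52.9° with the vertical, i.e. θ = 90° − 52.9° = 37.1° to the horizontal. Measuring y along the incline from the free-surface line, vertical depth h = y·sinθ with sinθ = 0.603208.
Along the incline, y_c = h_c/sinθ = 2.36172/0.603208 = 3.91527 m.
The centroid is at the centre, 0.265 m below the top of the plate, so the highest point sits at y_top = 3.91527 − 0.265 = 3.65027 m along the incline.

y_top ≈ 3.65 m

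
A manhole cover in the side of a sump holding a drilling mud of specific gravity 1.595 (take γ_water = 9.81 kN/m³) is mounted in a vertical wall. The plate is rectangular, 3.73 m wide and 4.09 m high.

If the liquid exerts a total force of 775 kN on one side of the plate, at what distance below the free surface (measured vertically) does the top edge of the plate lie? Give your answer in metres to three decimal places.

γ = 1.595 × 9.81 = 15.64695 kN/m³.
A = 3.73 × 4.09 = 15.2557 m².
From F = γ·h_c·A, the centroid depth is h_c = 775/(15.64695 × 15.2557) = 3.24668 m.
The centroid lies 4.09/2 = 2.045 m below the top edge, so the top edge sits at h_top = 3.24668 − 2.045 = 1.20168 m below the surface.

d_top ≈ 1.202 m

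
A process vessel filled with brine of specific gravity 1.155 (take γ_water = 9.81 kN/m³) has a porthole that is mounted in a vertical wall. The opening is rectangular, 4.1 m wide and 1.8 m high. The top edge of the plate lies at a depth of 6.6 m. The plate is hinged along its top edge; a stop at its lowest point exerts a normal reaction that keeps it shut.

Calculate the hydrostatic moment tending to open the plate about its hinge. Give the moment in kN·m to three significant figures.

γ = 1.155 × 9.81 = 11.33055 kN/m³.
The centroid lies 1.8/2 = 0.9 m below the top edge, so the centroid depth is h_c = 6.6 + 0.9 = 7.5 m.
A = 4.1 × 1.8 = 7.38 m².
Resultant F = γ·h_c·A = 11.33055 × 7.5 × 7.38 = 627.146 kN.
I_c = b·h³/12 = 4.1 × 1.8³/12 = 1.9926 m⁴.
Centre of pressure: y_p = y_c + I_c/(y_c·A) = 7.5 + 1.9926/(7.5 × 7.38) = 7.5 + 0.036 = 7.536 m along the plane.
The resultant acts 0.9 + 0.036 = 0.936 m (along the plate) below the hinge at the top edge, so the moment about the hinge is M = F × 0.936 = 627.146 × 0.936 = 587.009 kN·m.

M ≈ 587 kN·m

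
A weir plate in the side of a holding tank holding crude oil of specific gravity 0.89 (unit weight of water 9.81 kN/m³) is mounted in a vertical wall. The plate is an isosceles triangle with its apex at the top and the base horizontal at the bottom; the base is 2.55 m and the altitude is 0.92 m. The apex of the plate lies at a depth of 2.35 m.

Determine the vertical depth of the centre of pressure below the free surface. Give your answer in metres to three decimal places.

γ = 0.89 × 9.81 = 8.7309 kN/m³.
With the apex up, the centroid sits 2h/3 = 2 × 0.92/3 = 0.613333 m below the apex, so the centroid depth is h_c = 2.35 + 0.613333 = 2.96333 m.
A = ½ × 2.55 × 0.92 = 1.173 m².
Resultant F = γ·h_c·A = 8.7309 × 2.96333 × 1.173 = 30.3485 kN.
I_c = b·h³/36 = 2.55 × 0.92³/36 = 0.0551571 m⁴.
Centre of pressure: y_p = y_c + I_c/(y_c·A) = 2.96333 + 0.0551571/(2.96333 × 1.173) = 2.96333 + 0.015868 = 2.9792 m along the plane.

h_p = 2.979 m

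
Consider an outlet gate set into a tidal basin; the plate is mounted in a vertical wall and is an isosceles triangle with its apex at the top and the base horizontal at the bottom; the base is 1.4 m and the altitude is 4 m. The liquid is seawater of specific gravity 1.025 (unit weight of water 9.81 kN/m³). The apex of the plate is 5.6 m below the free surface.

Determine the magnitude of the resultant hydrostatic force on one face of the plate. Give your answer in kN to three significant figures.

γ = 1.025 × 9.81 = 10.05525 kN/m³.
With the apex up, the centroid sits 2h/3 = 2 × 4/3 = 2.66667 m below the apex, so the centroid depth is h_c = 5.6 + 2.66667 = 8.26667 m.
A = ½ × 1.4 × 4 = 2.8 m².
Resultant F = γ·h_c·A = 10.05525 × 8.26667 × 2.8 = 232.746 kN.

F ≈ 233 kN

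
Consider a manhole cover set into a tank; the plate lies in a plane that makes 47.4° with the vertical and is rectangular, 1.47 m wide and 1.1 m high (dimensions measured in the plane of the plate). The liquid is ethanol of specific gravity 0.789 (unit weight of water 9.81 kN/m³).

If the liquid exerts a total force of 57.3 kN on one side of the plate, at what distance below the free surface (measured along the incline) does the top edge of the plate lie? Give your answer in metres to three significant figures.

γ = 0.789 × 9.81 = 7.74009 kN/m³.
A = 1.47 × 1.1 = 1.617 m².
From F = γ·h_c·A, the centroid depth is h_c = 57.3/(7.74009 × 1.617) = 4.57824 m.
The plate makes 47.4° with the vertical, i.e. θ = 90° − 47.4° = 42.6° to the horizontal. Measuring y along the incline from the free-surface line, vertical depth h = y·sinθ with sinθ = 0.676876.
Along the incline, y_c = h_c/sinθ = 4.57824/0.676876 = 6.76378 m.
The centroid lies 1.1/2 = 0.55 m below the top edge, so the top edge sits at y_top = 6.76378 − 0.55 = 6.21378 m along the incline.

y_top ≈ 6.21 m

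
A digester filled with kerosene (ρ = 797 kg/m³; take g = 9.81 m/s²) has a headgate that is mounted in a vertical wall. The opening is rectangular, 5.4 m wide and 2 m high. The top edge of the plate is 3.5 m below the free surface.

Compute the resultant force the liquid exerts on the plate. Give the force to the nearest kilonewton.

γ = ρg = 797 × 9.81 / 1000 = 7.81857 kN/m³.
The centroid lies 2/2 = 1 m below the top edge, so the centroid depth is h_c = 3.5 + 1 = 4.5 m.
A = 5.4 × 2 = 10.8 m².
Resultant F = γ·h_c·A = 7.81857 × 4.5 × 10.8 = 379.983 kN.

F ≈ 380 kN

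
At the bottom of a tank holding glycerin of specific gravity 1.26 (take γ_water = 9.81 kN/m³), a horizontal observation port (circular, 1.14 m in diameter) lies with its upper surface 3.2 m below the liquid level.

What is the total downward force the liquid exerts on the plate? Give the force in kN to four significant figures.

F ≈ 40.37 kN

γ = 1.26 × 9.81 = 12.3606 kN/m³.
The plate is horizontal, so pressure is uniform at p = γ·h = 12.3606 × 3.2 = 39.5539 kN/m².
A = π(0.57)² = 1.0207 m².
F = p·A = 39.5539 × 1.0207 = 40.3727 kN.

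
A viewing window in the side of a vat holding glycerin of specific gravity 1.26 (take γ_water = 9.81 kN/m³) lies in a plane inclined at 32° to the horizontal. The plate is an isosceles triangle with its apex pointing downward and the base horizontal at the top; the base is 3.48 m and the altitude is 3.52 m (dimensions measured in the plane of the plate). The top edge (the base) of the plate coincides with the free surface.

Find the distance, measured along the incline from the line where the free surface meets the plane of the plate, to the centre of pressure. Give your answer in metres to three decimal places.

γ = 1.26 × 9.81 = 12.3606 kN/m³.
Let θ = 32° be the plate's angle to the horizontal; measure y along the incline from where the plane meets the free surface. Vertical depth h = y·sinθ with sinθ = 0.529919.
With the apex down, the centroid sits h/3 = 3.52/3 = 1.17333 m below the base (the top edge), so y_c = 1.17333 m and h_c = 1.17333 × 0.529919 = 0.62177 m.
A = ½ × 3.48 × 3.52 = 6.1248 m².
Resultant F = γ·h_c·A = 12.3606 × 0.62177 × 6.1248 = 47.0718 kN.
I_c = b·h³/36 = 3.48 × 3.52³/36 = 4.21604 m⁴.
Centre of pressure: y_p = y_c + I_c/(y_c·A) = 1.17333 + 4.21604/(1.17333 × 6.1248) = 1.17333 + 0.586668 = 1.76 m along the plane.

y_p = 1.760 m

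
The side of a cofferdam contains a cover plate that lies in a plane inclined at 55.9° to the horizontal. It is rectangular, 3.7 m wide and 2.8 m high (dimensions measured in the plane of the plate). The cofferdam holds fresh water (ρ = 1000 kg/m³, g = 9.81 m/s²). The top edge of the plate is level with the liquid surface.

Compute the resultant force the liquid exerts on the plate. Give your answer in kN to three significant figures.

F ≈ 118 kN

γ = ρg = 1000 × 9.81 = 9810 N/m³ = 9.81 kN/m³.
Let θ = 55.9° be the plate's angle to the horizontal; measure y along the incline from where the plane meets the free surface. Vertical depth h = y·sinθ with sinθ = 0.828060.
The centroid lies 2.8/2 = 1.4 m below the top edge, so y_c = 1.4 m and h_c = 1.4 × 0.828060 = 1.15928 m.
A = 3.7 × 2.8 = 10.36 m².
Resultant F = γ·h_c·A = 9.81 × 1.15928 × 10.36 = 117.819 kN.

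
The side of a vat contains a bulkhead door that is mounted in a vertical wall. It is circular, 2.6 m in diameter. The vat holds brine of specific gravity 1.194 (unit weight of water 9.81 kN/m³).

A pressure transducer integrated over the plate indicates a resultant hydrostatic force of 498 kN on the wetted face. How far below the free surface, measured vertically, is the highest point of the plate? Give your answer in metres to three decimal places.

d_top ≈ 6.708 m

γ = 1.194 × 9.81 = 11.71314 kN/m³.
A = π(1.3)² = 5.30929 m².
From F = γ·h_c·A, the centroid depth is h_c = 498/(11.71314 × 5.30929) = 8.00792 m.
The centroid is at the centre, 1.3 m below the top of the plate, so the highest point sits at h_top = 8.00792 − 1.3 = 6.70792 m below the surface.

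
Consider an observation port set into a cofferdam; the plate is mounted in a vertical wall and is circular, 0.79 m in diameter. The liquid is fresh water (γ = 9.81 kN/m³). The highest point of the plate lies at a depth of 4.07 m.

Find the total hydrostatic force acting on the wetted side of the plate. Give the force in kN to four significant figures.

γ = 9.81 kN/m³.
The centroid is at the centre, 0.395 m below the top of the plate, so the centroid depth is h_c = 4.07 + 0.395 = 4.465 m.
A = π(0.395)² = 0.490167 m².
Resultant F = γ·h_c·A = 9.81 × 4.465 × 0.490167 = 21.4701 kN.

F ≈ 21.47 kN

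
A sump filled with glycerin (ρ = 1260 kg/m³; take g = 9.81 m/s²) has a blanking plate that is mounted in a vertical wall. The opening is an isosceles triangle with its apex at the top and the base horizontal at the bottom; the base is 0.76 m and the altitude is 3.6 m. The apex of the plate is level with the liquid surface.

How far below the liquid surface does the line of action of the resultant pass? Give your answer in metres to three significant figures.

γ = ρg = 1260 × 9.81 / 1000 = 12.3606 kN/m³.
With the apex up, the centroid sits 2h/3 = 2 × 3.6/3 = 2.4 m below the apex, so the centroid depth is h_c = 2.4 m.
A = ½ × 0.76 × 3.6 = 1.368 m².
Resultant F = γ·h_c·A = 12.3606 × 2.4 × 1.368 = 40.5823 kN.
I_c = b·h³/36 = 0.76 × 3.6³/36 = 0.98496 m⁴.
Centre of pressure: y_p = y_c + I_c/(y_c·A) = 2.4 + 0.98496/(2.4 × 1.368) = 2.4 + 0.3 = 2.7 m along the plane.

h_p = 2.70 m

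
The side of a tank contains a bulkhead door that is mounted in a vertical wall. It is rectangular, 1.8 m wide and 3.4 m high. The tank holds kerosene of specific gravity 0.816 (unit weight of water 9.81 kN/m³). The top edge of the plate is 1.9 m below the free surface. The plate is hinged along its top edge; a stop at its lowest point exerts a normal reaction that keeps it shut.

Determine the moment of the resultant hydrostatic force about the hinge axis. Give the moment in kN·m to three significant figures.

γ = 0.816 × 9.81 = 8.00496 kN/m³.
The centroid lies 3.4/2 = 1.7 m below the top edge, so the centroid depth is h_c = 1.9 + 1.7 = 3.6 m.
A = 1.8 × 3.4 = 6.12 m².
Resultant F = γ·h_c·A = 8.00496 × 3.6 × 6.12 = 176.365 kN.
I_c = b·h³/12 = 1.8 × 3.4³/12 = 5.8956 m⁴.
Centre of pressure: y_p = y_c + I_c/(y_c·A) = 3.6 + 5.8956/(3.6 × 6.12) = 3.6 + 0.267593 = 3.86759 m along the plane.
The resultant acts 1.7 + 0.267593 = 1.96759 m (along the plate) below the hinge at the top edge, so the moment about the hinge is M = F × 1.96759 = 176.365 × 1.96759 = 347.014 kN·m.

M ≈ 347 kN·m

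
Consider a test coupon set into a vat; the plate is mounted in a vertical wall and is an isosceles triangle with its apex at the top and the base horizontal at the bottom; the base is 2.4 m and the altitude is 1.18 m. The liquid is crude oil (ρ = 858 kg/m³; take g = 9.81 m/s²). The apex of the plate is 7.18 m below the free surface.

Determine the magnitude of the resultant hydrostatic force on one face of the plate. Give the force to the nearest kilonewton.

γ = ρg = 858 × 9.81 / 1000 = 8.41698 kN/m³.
With the apex up, the centroid sits 2h/3 = 2 × 1.18/3 = 0.786667 m below the apex, so the centroid depth is h_c = 7.18 + 0.786667 = 7.96667 m.
A = ½ × 2.4 × 1.18 = 1.416 m².
Resultant F = γ·h_c·A = 8.41698 × 7.96667 × 1.416 = 94.9503 kN.

F ≈ 95 kN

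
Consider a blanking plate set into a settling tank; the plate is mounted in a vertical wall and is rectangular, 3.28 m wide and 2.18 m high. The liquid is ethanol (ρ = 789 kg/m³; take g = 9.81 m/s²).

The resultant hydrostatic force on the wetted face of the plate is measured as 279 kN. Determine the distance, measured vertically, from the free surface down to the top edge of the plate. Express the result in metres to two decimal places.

d_top ≈ 3.95 m

γ = ρg = 789 × 9.81 / 1000 = 7.74009 kN/m³.
A = 3.28 × 2.18 = 7.1504 m².
From F = γ·h_c·A, the centroid depth is h_c = 279/(7.74009 × 7.1504) = 5.04113 m.
The centroid lies 2.18/2 = 1.09 m below the top edge, so the top edge sits at h_top = 5.04113 − 1.09 = 3.95113 m below the surface.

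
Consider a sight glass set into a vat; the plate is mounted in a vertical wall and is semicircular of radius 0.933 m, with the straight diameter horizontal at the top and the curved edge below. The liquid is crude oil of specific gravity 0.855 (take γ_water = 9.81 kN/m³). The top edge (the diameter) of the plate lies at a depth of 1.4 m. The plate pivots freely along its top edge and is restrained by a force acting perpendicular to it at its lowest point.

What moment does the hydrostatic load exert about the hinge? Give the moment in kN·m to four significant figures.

M ≈ 8.854 kN·m

γ = 0.855 × 9.81 = 8.38755 kN/m³.
The centroid of a semicircle lies 4r/(3π) = 0.395977 m from the diameter, here below the top edge, so the centroid depth is h_c = 1.4 + 0.395977 = 1.79598 m.
A = πr²/2 = π × 0.933²/2 = 1.36736 m².
Resultant F = γ·h_c·A = 8.38755 × 1.79598 × 1.36736 = 20.5977 kN.
I_c = (π/8 − 8/(9π))·r⁴ = 0.109757 × 0.933⁴ = 0.0831685 m⁴.
Centre of pressure: y_p = y_c + I_c/(y_c·A) = 1.79598 + 0.0831685/(1.79598 × 1.36736) = 1.79598 + 0.0338668 = 1.82985 m along the plane.
The resultant acts 0.395977 + 0.0338668 = 0.429844 m (along the plate) below the hinge at the top edge, so the moment about the hinge is M = F × 0.429844 = 20.5977 × 0.429844 = 8.8538 kN·m.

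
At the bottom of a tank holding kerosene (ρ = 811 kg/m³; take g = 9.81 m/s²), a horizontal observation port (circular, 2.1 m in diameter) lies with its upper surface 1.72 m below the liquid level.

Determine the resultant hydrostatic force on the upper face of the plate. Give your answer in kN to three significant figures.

γ = ρg = 811 × 9.81 / 1000 = 7.95591 kN/m³.
The plate is horizontal, so pressure is uniform at p = γ·h = 7.95591 × 1.72 = 13.6842 kN/m².
A = π(1.05)² = 3.46361 m².
F = p·A = 13.6842 × 3.46361 = 47.3967 kN.

F ≈ 47.4 kN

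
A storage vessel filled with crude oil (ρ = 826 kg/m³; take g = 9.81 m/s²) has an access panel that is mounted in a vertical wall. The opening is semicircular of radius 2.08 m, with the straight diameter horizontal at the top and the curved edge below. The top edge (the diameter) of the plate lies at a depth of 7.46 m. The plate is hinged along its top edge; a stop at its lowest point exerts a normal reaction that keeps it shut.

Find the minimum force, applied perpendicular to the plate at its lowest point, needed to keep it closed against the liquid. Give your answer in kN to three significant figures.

P ≈ 203 kN

γ = ρg = 826 × 9.81 / 1000 = 8.10306 kN/m³.
The centroid of a semicircle lies 4r/(3π) = 0.882779 m from the diameter, here below the top edge, so the centroid depth is h_c = 7.46 + 0.882779 = 8.34278 m.
A = πr²/2 = π × 2.08²/2 = 6.79589 m².
Resultant F = γ·h_c·A = 8.10306 × 8.34278 × 6.79589 = 459.416 kN.
I_c = (π/8 − 8/(9π))·r⁴ = 0.109757 × 2.08⁴ = 2.0544 m⁴.
Centre of pressure: y_p = y_c + I_c/(y_c·A) = 8.34278 + 2.0544/(8.34278 × 6.79589) = 8.34278 + 0.036235 = 8.37901 m along the plane.
The resultant acts 0.882779 + 0.036235 = 0.919014 m (along the plate) below the hinge at the top edge, so the moment about the hinge is M = F × 0.919014 = 459.416 × 0.919014 = 422.21 kN·m.
A normal force at the bottom, 2.08 m from the hinge, must supply this moment: P = 422.21/2.08 = 202.986 kN.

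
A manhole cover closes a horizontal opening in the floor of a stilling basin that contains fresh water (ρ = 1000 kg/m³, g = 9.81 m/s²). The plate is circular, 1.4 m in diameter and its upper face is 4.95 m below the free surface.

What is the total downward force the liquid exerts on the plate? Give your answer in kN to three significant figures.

γ = ρg = 1000 × 9.81 = 9810 N/m³ = 9.81 kN/m³.
The plate is horizontal, so pressure is uniform at p = γ·h = 9.81 × 4.95 = 48.5595 kN/m².
A = π(0.7)² = 1.53938 m².
F = p·A = 48.5595 × 1.53938 = 74.7515 kN.

F ≈ 74.8 kN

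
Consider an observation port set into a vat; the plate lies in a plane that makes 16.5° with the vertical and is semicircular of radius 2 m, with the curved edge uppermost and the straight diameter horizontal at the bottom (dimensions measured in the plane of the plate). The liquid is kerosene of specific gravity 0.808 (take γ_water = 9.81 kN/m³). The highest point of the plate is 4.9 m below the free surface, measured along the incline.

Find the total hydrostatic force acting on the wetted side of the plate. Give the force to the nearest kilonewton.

F ≈ 289 kN

γ = 0.808 × 9.81 = 7.92648 kN/m³.
The plate makes 16.5° with the vertical, i.e. θ = 90° − 16.5° = 73.5° to the horizontal. Measuring y along the incline from the free-surface line, vertical depth h = y·sinθ with sinθ = 0.958820.
The centroid lies 4r/(3π) = 0.848826 m above the diameter, so r − 4r/(3π) = 2 − 0.848826 = 1.15117 m below the topmost point, so y_c = 4.9 + 1.15117 = 6.05117 m and h_c = 6.05117 × 0.958820 = 5.80198 m.
A = πr²/2 = π × 2²/2 = 6.28319 m².
Resultant F = γ·h_c·A = 7.92648 × 5.80198 × 6.28319 = 288.959 kN.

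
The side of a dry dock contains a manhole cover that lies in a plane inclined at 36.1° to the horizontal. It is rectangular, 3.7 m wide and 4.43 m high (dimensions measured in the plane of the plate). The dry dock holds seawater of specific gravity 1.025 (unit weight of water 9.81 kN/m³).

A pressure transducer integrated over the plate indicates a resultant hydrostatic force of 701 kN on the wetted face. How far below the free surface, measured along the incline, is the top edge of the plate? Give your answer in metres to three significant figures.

y_top ≈ 5.00 m

γ = 1.025 × 9.81 = 10.05525 kN/m³.
A = 3.7 × 4.43 = 16.391 m².
From F = γ·h_c·A, the centroid depth is h_c = 701/(10.05525 × 16.391) = 4.25324 m.
Let θ = 36.1° be the plate's angle to the horizontal; measure y along the incline from where the plane meets the free surface. Vertical depth h = y·sinθ with sinθ = 0.589196.
Along the incline, y_c = h_c/sinθ = 4.25324/0.589196 = 7.21872 m.
The centroid lies 4.43/2 = 2.215 m below the top edge, so the top edge sits at y_top = 7.21872 − 2.215 = 5.00372 m along the incline.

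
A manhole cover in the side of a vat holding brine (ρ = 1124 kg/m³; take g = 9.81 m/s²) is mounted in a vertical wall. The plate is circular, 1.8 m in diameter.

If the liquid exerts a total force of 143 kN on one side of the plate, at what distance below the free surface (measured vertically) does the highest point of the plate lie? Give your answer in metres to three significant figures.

d_top ≈ 4.20 m

γ = ρg = 1124 × 9.81 / 1000 = 11.02644 kN/m³.
A = π(0.9)² = 2.54469 m².
From F = γ·h_c·A, the centroid depth is h_c = 143/(11.02644 × 2.54469) = 5.09643 m.
The centroid is at the centre, 0.9 m below the top of the plate, so the highest point sits at h_top = 5.09643 − 0.9 = 4.19643 m below the surface.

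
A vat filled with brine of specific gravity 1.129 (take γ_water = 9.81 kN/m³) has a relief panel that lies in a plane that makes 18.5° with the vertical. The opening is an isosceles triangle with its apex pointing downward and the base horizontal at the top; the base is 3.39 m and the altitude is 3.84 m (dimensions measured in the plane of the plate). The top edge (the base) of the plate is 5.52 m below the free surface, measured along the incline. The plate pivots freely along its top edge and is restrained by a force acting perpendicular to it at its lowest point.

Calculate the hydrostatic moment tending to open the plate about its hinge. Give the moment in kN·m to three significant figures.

M ≈ 651 kN·m

γ = 1.129 × 9.81 = 11.07549 kN/m³.
The plate makes 18.5° with the vertical, i.e. θ = 90° − 18.5° = 71.5° to the horizontal. Measuring y along the incline from the free-surface line, vertical depth h = y·sinθ with sinθ = 0.948324.
With the apex down, the centroid sits h/3 = 3.84/3 = 1.28 m below the base (the top edge), so y_c = 5.52 + 1.28 = 6.8 m and h_c = 6.8 × 0.948324 = 6.4486 m.
A = ½ × 3.39 × 3.84 = 6.5088 m².
Resultant F = γ·h_c·A = 11.07549 × 6.4486 × 6.5088 = 464.868 kN.
I_c = b·h³/36 = 3.39 × 3.84³/36 = 5.33201 m⁴.
Centre of pressure: y_p = y_c + I_c/(y_c·A) = 6.8 + 5.33201/(6.8 × 6.5088) = 6.8 + 0.120471 = 6.92047 m along the plane.
The resultant acts 1.28 + 0.120471 = 1.40047 m (along the plate) below the hinge at the top edge, so the moment about the hinge is M = F × 1.40047 = 464.868 × 1.40047 = 651.034 kN·m.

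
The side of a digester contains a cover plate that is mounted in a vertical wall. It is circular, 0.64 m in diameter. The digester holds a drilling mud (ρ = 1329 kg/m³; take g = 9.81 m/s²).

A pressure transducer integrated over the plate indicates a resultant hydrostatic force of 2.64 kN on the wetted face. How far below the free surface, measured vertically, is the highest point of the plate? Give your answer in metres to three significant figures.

γ = ρg = 1329 × 9.81 / 1000 = 13.03749 kN/m³.
A = π(0.32)² = 0.321699 m².
From F = γ·h_c·A, the centroid depth is h_c = 2.64/(13.03749 × 0.321699) = 0.629449 m.
The centroid is at the centre, 0.32 m below the top of the plate, so the highest point sits at h_top = 0.629449 − 0.32 = 0.309449 m below the surface.

d_top ≈ 0.309 m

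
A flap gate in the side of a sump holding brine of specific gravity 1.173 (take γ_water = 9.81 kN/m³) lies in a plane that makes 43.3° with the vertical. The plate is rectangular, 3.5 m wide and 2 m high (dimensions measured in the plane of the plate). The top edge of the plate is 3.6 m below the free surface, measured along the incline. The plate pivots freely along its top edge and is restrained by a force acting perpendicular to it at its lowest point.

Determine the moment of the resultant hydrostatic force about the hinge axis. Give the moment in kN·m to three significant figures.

γ = 1.173 × 9.81 = 11.50713 kN/m³.
The plate makes 43.3° with the vertical, i.e. θ = 90° − 43.3° = 46.7° to the horizontal. Measuring y along the incline from the free-surface line, vertical depth h = y·sinθ with sinθ = 0.727773.
The centroid lies 2/2 = 1 m below the top edge, so y_c = 3.6 + 1 = 4.6 m and h_c = 4.6 × 0.727773 = 3.34776 m.
A = 3.5 × 2 = 7 m².
Resultant F = γ·h_c·A = 11.50713 × 3.34776 × 7 = 269.662 kN.
I_c = b·h³/12 = 3.5 × 2³/12 = 2.33333 m⁴.
Centre of pressure: y_p = y_c + I_c/(y_c·A) = 4.6 + 2.33333/(4.6 × 7) = 4.6 + 0.0724637 = 4.67246 m along the plane.
The resultant acts 1 + 0.0724637 = 1.07246 m (along the plate) below the hinge at the top edge, so the moment about the hinge is M = F × 1.07246 = 269.662 × 1.07246 = 289.202 kN·m.

M ≈ 289 kN·m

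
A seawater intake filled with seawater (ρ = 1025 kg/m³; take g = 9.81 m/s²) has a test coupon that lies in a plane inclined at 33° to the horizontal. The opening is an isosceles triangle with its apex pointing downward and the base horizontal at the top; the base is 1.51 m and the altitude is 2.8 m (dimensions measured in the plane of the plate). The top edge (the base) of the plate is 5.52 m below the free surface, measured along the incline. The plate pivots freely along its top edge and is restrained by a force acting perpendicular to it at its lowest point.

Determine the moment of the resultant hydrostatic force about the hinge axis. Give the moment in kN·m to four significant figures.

M ≈ 74.77 kN·m

γ = ρg = 1025 × 9.81 / 1000 = 10.05525 kN/m³.
Let θ = 33° be the plate's angle to the horizontal; measure y along the incline from where the plane meets the free surface. Vertical depth h = y·sinθ with sinθ = 0.544639.
With the apex down, the centroid sits h/3 = 2.8/3 = 0.933333 m below the base (the top edge), so y_c = 5.52 + 0.933333 = 6.45333 m and h_c = 6.45333 × 0.544639 = 3.51474 m.
A = ½ × 1.51 × 2.8 = 2.114 m².
Resultant F = γ·h_c·A = 10.05525 × 3.51474 × 2.114 = 74.7121 kN.
I_c = b·h³/36 = 1.51 × 2.8³/36 = 0.920764 m⁴.
Centre of pressure: y_p = y_c + I_c/(y_c·A) = 6.45333 + 0.920764/(6.45333 × 2.114) = 6.45333 + 0.0674931 = 6.52082 m along the plane.
The resultant acts 0.933333 + 0.0674931 = 1.00083 m (along the plate) below the hinge at the top edge, so the moment about the hinge is M = F × 1.00083 = 74.7121 × 1.00083 = 74.7741 kN·m.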